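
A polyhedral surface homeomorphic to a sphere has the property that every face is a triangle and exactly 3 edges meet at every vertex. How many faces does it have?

4

Each face has 3 edges and each edge borders two faces, so 2E = 3F.
Each vertex has degree 3, so 3V = 2E and hence V = 3F/3.
Euler: V − E + F = 2 ⇒ (3F/3) − (3F/2) + F = 2.
Multiply by 6: (6 − 9 + 6)F = 12, i.e. 3F = 12.
So F = 4, E = 3·4/2 = 6, V = 3·4/3 = 4.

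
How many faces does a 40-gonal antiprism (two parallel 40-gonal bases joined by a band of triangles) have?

82

An antiprism on an n-gon has two n-gon caps and 2n triangles: V = 2·40 = 80, E = 4·40 = 160, F = 2·40 + 2 = 82.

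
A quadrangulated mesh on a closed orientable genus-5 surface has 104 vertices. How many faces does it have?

χ = 2 − 2·5 = -8, and every face is a square so 4F = 2E.
V − E + F = -8 with E = 4F/2 gives 104 − (4/2 − 1)·F = -8, so F = 112 and E = 224.

112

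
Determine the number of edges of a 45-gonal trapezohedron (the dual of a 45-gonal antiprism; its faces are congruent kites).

The n-trapezohedron (dual of the n-antiprism) has V = 2·45 + 2 = 92, E = 4·45 = 180, F = 2·45 = 90.

180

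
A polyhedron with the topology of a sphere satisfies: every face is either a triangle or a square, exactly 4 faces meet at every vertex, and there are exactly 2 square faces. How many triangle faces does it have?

8

Let x be the number of triangles; then F = 2 + x.
Edge–face incidences: 2E = 4·2 + 3·x = 8 + 3x.
Every vertex has degree 4, so 4V = 2E.
Euler: V − E + F = 2 ⇒ (2E)/4 − E + (2 + x) = 2.
Multiply by 8: 2·(2E) − 4·(2E) + 8·(2 + x) = 16, i.e. 16 + 8x − 2·(8 + 3x) = 16.
Collecting terms: 2x = 16, so x = 8.
Then 2E = 8 + 3·8 = 32, so E = 16, V = 2E/4 = 8, F = 2 + 8 = 10.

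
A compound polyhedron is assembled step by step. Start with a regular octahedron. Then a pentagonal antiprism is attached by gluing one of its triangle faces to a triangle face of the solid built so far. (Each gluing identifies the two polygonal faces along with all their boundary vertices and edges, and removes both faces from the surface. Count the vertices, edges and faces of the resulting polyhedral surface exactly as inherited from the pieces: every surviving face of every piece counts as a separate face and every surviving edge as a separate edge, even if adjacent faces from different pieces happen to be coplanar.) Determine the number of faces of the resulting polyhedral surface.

A regular octahedron: V=6, E=12, F=8.
Attach a pentagonal antiprism (V=10, E=20, F=12) along a 3-gon: merge 3 vertices and 3 edges, delete both glued faces → V=13, E=29, F=18.
Check: V − E + F = 13 − 29 + 18 = 2.

18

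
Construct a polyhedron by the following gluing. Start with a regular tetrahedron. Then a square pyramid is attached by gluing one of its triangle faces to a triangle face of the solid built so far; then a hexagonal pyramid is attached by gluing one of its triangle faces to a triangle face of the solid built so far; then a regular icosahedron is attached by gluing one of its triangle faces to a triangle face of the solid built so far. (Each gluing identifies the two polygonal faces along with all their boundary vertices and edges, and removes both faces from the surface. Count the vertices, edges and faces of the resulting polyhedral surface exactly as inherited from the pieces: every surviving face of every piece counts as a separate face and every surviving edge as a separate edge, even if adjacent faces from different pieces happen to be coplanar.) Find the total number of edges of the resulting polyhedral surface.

A regular tetrahedron: V=4, E=6, F=4.
Attach a square pyramid (V=5, E=8, F=5) along a 3-gon: merge 3 vertices and 3 edges, delete both glued faces → V=6, E=11, F=7.
Attach a hexagonal pyramid (V=7, E=12, F=7) along a 3-gon: merge 3 vertices and 3 edges, delete both glued faces → V=10, E=20, F=12.
Attach a regular icosahedron (V=12, E=30, F=20) along a 3-gon: merge 3 vertices and 3 edges, delete both glued faces → V=19, E=47, F=30.
Check: V − E + F = 19 − 47 + 30 = 2.

47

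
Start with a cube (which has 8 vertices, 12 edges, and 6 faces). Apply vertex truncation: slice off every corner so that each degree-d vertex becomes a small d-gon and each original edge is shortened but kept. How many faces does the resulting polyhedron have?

14

Truncation replaces each original edge-end by a new vertex, so V′ = 2E = 24.
Each original edge survives, and each old vertex of degree d contributes d new edges; summing degrees gives Σd = 2E, so E′ = E + 2E = 3E = 36.
Each original face survives and each original vertex becomes one new face: F′ = F + V = 14.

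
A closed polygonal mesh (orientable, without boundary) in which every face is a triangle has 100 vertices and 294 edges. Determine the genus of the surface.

Every face is a triangle and each edge borders two faces, so 3F = 2·294, giving F = 196.
χ = V − E + F = 100 − 294 + 196 = 2.
For a closed orientable surface χ = 2 − 2g, so g = (2 − (2))/2 = 0.

0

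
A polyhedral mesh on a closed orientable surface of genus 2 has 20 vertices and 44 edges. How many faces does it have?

For a closed orientable surface of genus 2, χ = 2 − 2·2 = -2.
F = -2 − V + E = -2 − 20 + 44 = 22.

22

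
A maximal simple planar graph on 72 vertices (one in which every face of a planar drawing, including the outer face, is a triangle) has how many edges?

210

In a plane triangulation 3F = 2E and V − E + F = 2, so E = 3V − 6 = 3·72 − 6 = 210.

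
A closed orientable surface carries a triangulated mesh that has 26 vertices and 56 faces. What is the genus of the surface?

Every face is a triangle, so 2E = 3·56 = 168, giving E = 84.
χ = V − E + F = 26 − 84 + 56 = -2.
For a closed orientable surface χ = 2 − 2g, so g = (2 − (-2))/2 = 2.

2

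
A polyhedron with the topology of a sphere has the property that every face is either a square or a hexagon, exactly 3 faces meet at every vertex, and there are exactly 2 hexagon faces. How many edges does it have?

Let x be the number of squares; then F = 2 + x.
Edge–face incidences: 2E = 6·2 + 4·x = 12 + 4x.
Every vertex has degree 3, so 3V = 2E.
Euler: V − E + F = 2 ⇒ (2E)/3 − E + (2 + x) = 2.
Multiply by 6: 2·(2E) − 3·(2E) + 6·(2 + x) = 12, i.e. 12 + 6x − (12 + 4x) = 12.
Collecting terms: 2x = 12, so x = 6.
Then 2E = 12 + 4·6 = 36, so E = 18, V = 2E/3 = 12, F = 2 + 6 = 8.

18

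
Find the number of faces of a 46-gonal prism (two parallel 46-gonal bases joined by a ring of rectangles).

A prism on an n-gon has two n-gon bases and n rectangular sides: V = 2·46 = 92, E = 3·46 = 138, F = 46 + 2 = 48.

48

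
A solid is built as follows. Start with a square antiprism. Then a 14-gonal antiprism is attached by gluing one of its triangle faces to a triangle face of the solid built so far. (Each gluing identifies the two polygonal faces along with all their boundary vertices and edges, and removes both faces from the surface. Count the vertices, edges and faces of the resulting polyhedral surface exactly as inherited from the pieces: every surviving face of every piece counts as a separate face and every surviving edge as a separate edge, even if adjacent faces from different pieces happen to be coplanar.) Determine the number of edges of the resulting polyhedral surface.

69

A square antiprism: V=8, E=16, F=10.
Attach a 14-gonal antiprism (V=28, E=56, F=30) along a 3-gon: merge 3 vertices and 3 edges, delete both glued faces → V=33, E=69, F=38.
Check: V − E + F = 33 − 69 + 38 = 2.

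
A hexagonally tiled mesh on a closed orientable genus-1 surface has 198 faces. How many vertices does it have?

396

χ = 2 − 2·1 = 0, and every face is a hexagon so 6F = 2E.
E = 6·198/2 = 594. Then V = 0 + E − F = 0 + 594 − 198 = 396.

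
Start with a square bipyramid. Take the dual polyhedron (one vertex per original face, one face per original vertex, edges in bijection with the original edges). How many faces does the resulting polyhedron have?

6

The base solid has V = 6, E = 12, F = 8.
The dual swaps V and F and preserves E: V′ = F = 8, E′ = E = 12, F′ = V = 6.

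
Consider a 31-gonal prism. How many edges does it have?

93

A prism on an n-gon has two n-gon bases and n rectangular sides: V = 2·31 = 62, E = 3·31 = 93, F = 31 + 2 = 33.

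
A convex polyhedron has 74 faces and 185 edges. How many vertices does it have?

113

Here V − E + F = 2.
V = 2 + E − F = 2 + 185 − 74 = 113.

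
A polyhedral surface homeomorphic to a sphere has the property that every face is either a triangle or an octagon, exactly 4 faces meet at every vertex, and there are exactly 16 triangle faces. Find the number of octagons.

Let x be the number of octagons; then F = 16 + x.
Edge–face incidences: 2E = 3·16 + 8·x = 48 + 8x.
Every vertex has degree 4, so 4V = 2E.
Euler: V − E + F = 2 ⇒ (2E)/4 − E + (16 + x) = 2.
Multiply by 8: 2·(2E) − 4·(2E) + 8·(16 + x) = 16, i.e. 128 + 8x − 2·(48 + 8x) = 16.
Collecting terms: −8x + 32 = 16, so −8x = −16, so x = 2.
Then 2E = 48 + 8·2 = 64, so E = 32, V = 2E/4 = 16, F = 16 + 2 = 18.

2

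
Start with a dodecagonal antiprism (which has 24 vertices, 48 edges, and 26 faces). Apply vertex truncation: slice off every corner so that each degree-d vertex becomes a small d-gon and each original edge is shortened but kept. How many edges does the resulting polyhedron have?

144

Truncation replaces each original edge-end by a new vertex, so V′ = 2E = 96.
Each original edge survives, and each old vertex of degree d contributes d new edges; summing degrees gives Σd = 2E, so E′ = E + 2E = 3E = 144.
Each original face survives and each original vertex becomes one new face: F′ = F + V = 50.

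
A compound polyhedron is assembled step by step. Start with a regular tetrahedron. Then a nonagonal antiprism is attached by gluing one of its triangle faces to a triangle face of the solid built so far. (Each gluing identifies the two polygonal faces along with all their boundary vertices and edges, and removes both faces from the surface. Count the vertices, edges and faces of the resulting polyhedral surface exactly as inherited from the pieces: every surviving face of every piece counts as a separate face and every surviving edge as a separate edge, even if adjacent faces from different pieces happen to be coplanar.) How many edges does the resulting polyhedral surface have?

39

A regular tetrahedron: V=4, E=6, F=4.
Attach a nonagonal antiprism (V=18, E=36, F=20) along a 3-gon: merge 3 vertices and 3 edges, delete both glued faces → V=19, E=39, F=22.
Check: V − E + F = 19 − 39 + 22 = 2.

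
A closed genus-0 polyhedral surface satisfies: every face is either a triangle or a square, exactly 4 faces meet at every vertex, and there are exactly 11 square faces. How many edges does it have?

Let x be the number of triangles; then F = 11 + x.
Edge–face incidences: 2E = 4·11 + 3·x = 44 + 3x.
Every vertex has degree 4, so 4V = 2E.
Euler: V − E + F = 2 ⇒ (2E)/4 − E + (11 + x) = 2.
Multiply by 8: 2·(2E) − 4·(2E) + 8·(11 + x) = 16, i.e. 88 + 8x − 2·(44 + 3x) = 16.
Collecting terms: 2x = 16, so x = 8.
Then 2E = 44 + 3·8 = 68, so E = 34, V = 2E/4 = 17, F = 11 + 8 = 19.

34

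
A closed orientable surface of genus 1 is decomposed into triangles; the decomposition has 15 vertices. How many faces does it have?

30

χ = 2 − 2·1 = 0, and every face is a triangle so 3F = 2E.
V − E + F = 0 with E = 3F/2 gives 15 − (3/2 − 1)·F = 0, so F = 30 and E = 45.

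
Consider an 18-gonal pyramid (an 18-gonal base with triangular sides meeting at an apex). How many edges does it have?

36

A pyramid on an n-gon base has one n-gon and n triangles: V = 18 + 1 = 19, E = 2·18 = 36, F = 18 + 1 = 19.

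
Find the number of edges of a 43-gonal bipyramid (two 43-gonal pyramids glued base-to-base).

A bipyramid over an n-gon has 2n triangular faces and n + 2 vertices: V = 43 + 2 = 45, E = 3·43 = 129, F = 2·43 = 86.

129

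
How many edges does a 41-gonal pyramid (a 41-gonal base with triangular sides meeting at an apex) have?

82

A pyramid on an n-gon base has one n-gon and n triangles: V = 41 + 1 = 42, E = 2·41 = 82, F = 41 + 1 = 42.
Check: V − E + F = 42 − 82 + 42 = 2.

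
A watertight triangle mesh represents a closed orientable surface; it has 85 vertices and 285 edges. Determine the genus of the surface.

6

Every face is a triangle and each edge borders two faces, so 3F = 2·285, giving F = 190.
χ = V − E + F = 85 − 285 + 190 = -10.
For a closed orientable surface χ = 2 − 2g, so g = (2 − (-10))/2 = 6.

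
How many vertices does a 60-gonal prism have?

120

A prism on an n-gon has two n-gon bases and n rectangular sides: V = 2·60 = 120, E = 3·60 = 180, F = 60 + 2 = 62.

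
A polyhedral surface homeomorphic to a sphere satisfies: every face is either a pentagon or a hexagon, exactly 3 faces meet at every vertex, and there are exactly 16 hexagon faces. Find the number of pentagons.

12

Let x be the number of pentagons; then F = 16 + x.
Edge–face incidences: 2E = 6·16 + 5·x = 96 + 5x.
Every vertex has degree 3, so 3V = 2E.
Euler: V − E + F = 2 ⇒ (2E)/3 − E + (16 + x) = 2.
Multiply by 6: 2·(2E) − 3·(2E) + 6·(16 + x) = 12, i.e. 96 + 6x − (96 + 5x) = 12.
Collecting terms: x = 12.
Then 2E = 96 + 5·12 = 156, so E = 78, V = 2E/3 = 52, F = 16 + 12 = 28.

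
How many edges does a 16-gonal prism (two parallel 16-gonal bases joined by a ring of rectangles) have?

A prism on an n-gon has two n-gon bases and n rectangular sides: V = 2·16 = 32, E = 3·16 = 48, F = 16 + 2 = 18.

48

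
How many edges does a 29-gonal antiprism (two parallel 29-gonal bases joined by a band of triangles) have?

An antiprism on an n-gon has two n-gon caps and 2n triangles: V = 2·29 = 58, E = 4·29 = 116, F = 2·29 + 2 = 60.

116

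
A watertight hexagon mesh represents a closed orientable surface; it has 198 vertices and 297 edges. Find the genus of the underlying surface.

1

Every face is a hexagon and each edge borders two faces, so 6F = 2·297, giving F = 99.
χ = V − E + F = 198 − 297 + 99 = 0.
For a closed orientable surface χ = 2 − 2g, so g = (2 − (0))/2 = 1.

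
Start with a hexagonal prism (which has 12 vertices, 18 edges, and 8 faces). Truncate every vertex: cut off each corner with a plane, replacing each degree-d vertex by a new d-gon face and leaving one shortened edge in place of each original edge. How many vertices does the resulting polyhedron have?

Truncation replaces each original edge-end by a new vertex, so V′ = 2E = 36.
Each original edge survives, and each old vertex of degree d contributes d new edges; summing degrees gives Σd = 2E, so E′ = E + 2E = 3E = 54.
Each original face survives and each original vertex becomes one new face: F′ = F + V = 20.

36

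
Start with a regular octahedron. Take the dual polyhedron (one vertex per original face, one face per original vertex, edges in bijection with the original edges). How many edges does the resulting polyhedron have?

12

The base solid has V = 6, E = 12, F = 8.
The dual swaps V and F and preserves E: V′ = F = 8, E′ = E = 12, F′ = V = 6.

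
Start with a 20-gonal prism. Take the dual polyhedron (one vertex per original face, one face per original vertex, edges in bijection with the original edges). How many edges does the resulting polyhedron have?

The base solid has V = 40, E = 60, F = 22.
The dual swaps V and F and preserves E: V′ = F = 22, E′ = E = 60, F′ = V = 40.

60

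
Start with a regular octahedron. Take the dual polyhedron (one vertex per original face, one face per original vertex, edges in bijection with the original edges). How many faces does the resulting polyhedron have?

The base solid has V = 6, E = 12, F = 8.
The dual swaps V and F and preserves E: V′ = F = 8, E′ = E = 12, F′ = V = 6.

6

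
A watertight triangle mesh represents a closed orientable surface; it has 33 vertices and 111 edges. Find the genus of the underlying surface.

3

Every face is a triangle and each edge borders two faces, so 3F = 2·111, giving F = 74.
χ = V − E + F = 33 − 111 + 74 = -4.
For a closed orientable surface χ = 2 − 2g, so g = (2 − (-4))/2 = 3.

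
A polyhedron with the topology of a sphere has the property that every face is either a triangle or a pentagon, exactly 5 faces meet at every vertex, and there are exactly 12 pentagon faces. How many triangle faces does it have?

Let x be the number of triangles; then F = 12 + x.
Edge–face incidences: 2E = 5·12 + 3·x = 60 + 3x.
Every vertex has degree 5, so 5V = 2E.
Euler: V − E + F = 2 ⇒ (2E)/5 − E + (12 + x) = 2.
Multiply by 10: 2·(2E) − 5·(2E) + 10·(12 + x) = 20, i.e. 120 + 10x − 3·(60 + 3x) = 20.
Collecting terms: x − 60 = 20, so x = 80.
Then 2E = 60 + 3·80 = 300, so E = 150, V = 2E/5 = 60, F = 12 + 80 = 92.

80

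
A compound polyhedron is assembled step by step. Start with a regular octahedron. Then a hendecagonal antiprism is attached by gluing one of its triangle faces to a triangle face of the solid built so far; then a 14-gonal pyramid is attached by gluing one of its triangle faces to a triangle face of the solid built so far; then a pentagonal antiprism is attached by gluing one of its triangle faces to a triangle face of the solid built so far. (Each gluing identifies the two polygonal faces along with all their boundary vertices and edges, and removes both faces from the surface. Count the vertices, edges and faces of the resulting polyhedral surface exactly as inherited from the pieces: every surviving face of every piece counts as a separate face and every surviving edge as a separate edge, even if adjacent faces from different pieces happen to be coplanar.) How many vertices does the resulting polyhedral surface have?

A regular octahedron: V=6, E=12, F=8.
Attach a hendecagonal antiprism (V=22, E=44, F=24) along a 3-gon: merge 3 vertices and 3 edges, delete both glued faces → V=25, E=53, F=30.
Attach a 14-gonal pyramid (V=15, E=28, F=15) along a 3-gon: merge 3 vertices and 3 edges, delete both glued faces → V=37, E=78, F=43.
Attach a pentagonal antiprism (V=10, E=20, F=12) along a 3-gon: merge 3 vertices and 3 edges, delete both glued faces → V=44, E=95, F=53.
Check: V − E + F = 44 − 95 + 53 = 2.

44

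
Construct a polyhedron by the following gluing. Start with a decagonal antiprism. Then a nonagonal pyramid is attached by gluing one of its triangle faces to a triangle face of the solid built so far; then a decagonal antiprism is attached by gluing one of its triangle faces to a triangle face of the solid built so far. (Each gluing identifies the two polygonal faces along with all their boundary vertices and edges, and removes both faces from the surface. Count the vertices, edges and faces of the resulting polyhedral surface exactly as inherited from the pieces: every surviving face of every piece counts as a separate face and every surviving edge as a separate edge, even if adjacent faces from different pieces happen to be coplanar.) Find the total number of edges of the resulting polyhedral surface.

A decagonal antiprism: V=20, E=40, F=22.
Attach a nonagonal pyramid (V=10, E=18, F=10) along a 3-gon: merge 3 vertices and 3 edges, delete both glued faces → V=27, E=55, F=30.
Attach a decagonal antiprism (V=20, E=40, F=22) along a 3-gon: merge 3 vertices and 3 edges, delete both glued faces → V=44, E=92, F=50.
Check: V − E + F = 44 − 92 + 50 = 2.

92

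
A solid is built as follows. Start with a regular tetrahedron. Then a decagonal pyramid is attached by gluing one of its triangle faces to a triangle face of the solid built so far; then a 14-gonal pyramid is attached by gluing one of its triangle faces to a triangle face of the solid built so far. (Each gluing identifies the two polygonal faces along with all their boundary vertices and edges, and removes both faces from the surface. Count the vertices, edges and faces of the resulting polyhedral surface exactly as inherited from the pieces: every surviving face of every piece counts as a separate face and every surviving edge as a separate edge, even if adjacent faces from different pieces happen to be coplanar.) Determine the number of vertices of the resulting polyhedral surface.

24

A regular tetrahedron: V=4, E=6, F=4.
Attach a decagonal pyramid (V=11, E=20, F=11) along a 3-gon: merge 3 vertices and 3 edges, delete both glued faces → V=12, E=23, F=13.
Attach a 14-gonal pyramid (V=15, E=28, F=15) along a 3-gon: merge 3 vertices and 3 edges, delete both glued faces → V=24, E=48, F=26.
Check: V − E + F = 24 − 48 + 26 = 2.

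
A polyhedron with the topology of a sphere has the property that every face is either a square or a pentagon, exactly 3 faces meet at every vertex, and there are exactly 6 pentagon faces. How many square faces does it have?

Let x be the number of squares; then F = 6 + x.
Edge–face incidences: 2E = 5·6 + 4·x = 30 + 4x.
Every vertex has degree 3, so 3V = 2E.
Euler: V − E + F = 2 ⇒ (2E)/3 − E + (6 + x) = 2.
Multiply by 6: 2·(2E) − 3·(2E) + 6·(6 + x) = 12, i.e. 36 + 6x − (30 + 4x) = 12.
Collecting terms: 2x + 6 = 12, so 2x = 6, so x = 3.
Then 2E = 30 + 4·3 = 42, so E = 21, V = 2E/3 = 14, F = 6 + 3 = 9.

3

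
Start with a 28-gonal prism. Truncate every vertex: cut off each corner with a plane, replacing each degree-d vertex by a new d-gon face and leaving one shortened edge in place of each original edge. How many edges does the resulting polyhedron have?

252

The base solid has V = 56, E = 84, F = 30.
Truncation replaces each original edge-end by a new vertex, so V′ = 2E = 168.
Each original edge survives, and each old vertex of degree d contributes d new edges; summing degrees gives Σd = 2E, so E′ = E + 2E = 3E = 252.
Each original face survives and each original vertex becomes one new face: F′ = F + V = 86.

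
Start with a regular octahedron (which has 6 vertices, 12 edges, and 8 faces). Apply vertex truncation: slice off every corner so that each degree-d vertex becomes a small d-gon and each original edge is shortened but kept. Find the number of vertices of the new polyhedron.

Truncation replaces each original edge-end by a new vertex, so V′ = 2E = 24.
Each original edge survives, and each old vertex of degree d contributes d new edges; summing degrees gives Σd = 2E, so E′ = E + 2E = 3E = 36.
Each original face survives and each original vertex becomes one new face: F′ = F + V = 14.

24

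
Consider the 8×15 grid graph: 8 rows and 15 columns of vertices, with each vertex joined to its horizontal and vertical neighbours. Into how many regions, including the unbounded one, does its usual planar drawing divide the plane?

The grid has V = 8·15 = 120 vertices and E = 8·14 + 15·7 = 217 edges.
F = 2 − V + E = 2 − 120 + 217 = 99.

99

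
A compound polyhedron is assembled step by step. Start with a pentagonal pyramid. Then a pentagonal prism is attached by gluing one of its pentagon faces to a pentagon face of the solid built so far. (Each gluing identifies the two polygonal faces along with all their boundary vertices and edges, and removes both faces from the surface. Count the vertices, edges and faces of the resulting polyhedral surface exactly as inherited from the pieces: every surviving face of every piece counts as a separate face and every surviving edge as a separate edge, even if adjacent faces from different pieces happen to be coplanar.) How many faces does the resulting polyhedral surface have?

11

A pentagonal pyramid: V=6, E=10, F=6.
Attach a pentagonal prism (V=10, E=15, F=7) along a 5-gon: merge 5 vertices and 5 edges, delete both glued faces → V=11, E=20, F=11.
Check: V − E + F = 11 − 20 + 11 = 2.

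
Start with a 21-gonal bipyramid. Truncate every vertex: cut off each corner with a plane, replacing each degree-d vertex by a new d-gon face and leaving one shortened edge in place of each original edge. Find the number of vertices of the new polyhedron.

The base solid has V = 23, E = 63, F = 42.
Truncation replaces each original edge-end by a new vertex, so V′ = 2E = 126.
Each original edge survives, and each old vertex of degree d contributes d new edges; summing degrees gives Σd = 2E, so E′ = E + 2E = 3E = 189.
Each original face survives and each original vertex becomes one new face: F′ = F + V = 65.

126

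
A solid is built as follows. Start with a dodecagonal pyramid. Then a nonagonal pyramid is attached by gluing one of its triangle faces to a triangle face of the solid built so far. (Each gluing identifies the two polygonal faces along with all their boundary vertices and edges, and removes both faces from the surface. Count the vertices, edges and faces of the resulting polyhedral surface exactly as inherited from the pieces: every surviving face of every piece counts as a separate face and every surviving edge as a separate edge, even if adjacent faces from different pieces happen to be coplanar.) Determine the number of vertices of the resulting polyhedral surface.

A dodecagonal pyramid: V=13, E=24, F=13.
Attach a nonagonal pyramid (V=10, E=18, F=10) along a 3-gon: merge 3 vertices and 3 edges, delete both glued faces → V=20, E=39, F=21.
Check: V − E + F = 20 − 39 + 21 = 2.

20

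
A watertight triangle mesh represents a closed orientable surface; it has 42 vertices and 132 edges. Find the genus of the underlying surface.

Every face is a triangle and each edge borders two faces, so 3F = 2·132, giving F = 88.
χ = V − E + F = 42 − 132 + 88 = -2.
For a closed orientable surface χ = 2 − 2g, so g = (2 − (-2))/2 = 2.

2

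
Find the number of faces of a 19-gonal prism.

A prism on an n-gon has two n-gon bases and n rectangular sides: V = 2·19 = 38, E = 3·19 = 57, F = 19 + 2 = 21.

21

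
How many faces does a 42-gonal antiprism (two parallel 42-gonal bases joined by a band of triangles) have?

An antiprism on an n-gon has two n-gon caps and 2n triangles: V = 2·42 = 84, E = 4·42 = 168, F = 2·42 + 2 = 86.
Check: V − E + F = 84 − 168 + 86 = 2.

86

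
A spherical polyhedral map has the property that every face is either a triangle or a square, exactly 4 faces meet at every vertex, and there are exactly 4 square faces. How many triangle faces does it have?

8

Let x be the number of triangles; then F = 4 + x.
Edge–face incidences: 2E = 4·4 + 3·x = 16 + 3x.
Every vertex has degree 4, so 4V = 2E.
Euler: V − E + F = 2 ⇒ (2E)/4 − E + (4 + x) = 2.
Multiply by 8: 2·(2E) − 4·(2E) + 8·(4 + x) = 16, i.e. 32 + 8x − 2·(16 + 3x) = 16.
Collecting terms: 2x = 16, so x = 8.
Then 2E = 16 + 3·8 = 40, so E = 20, V = 2E/4 = 10, F = 4 + 8 = 12.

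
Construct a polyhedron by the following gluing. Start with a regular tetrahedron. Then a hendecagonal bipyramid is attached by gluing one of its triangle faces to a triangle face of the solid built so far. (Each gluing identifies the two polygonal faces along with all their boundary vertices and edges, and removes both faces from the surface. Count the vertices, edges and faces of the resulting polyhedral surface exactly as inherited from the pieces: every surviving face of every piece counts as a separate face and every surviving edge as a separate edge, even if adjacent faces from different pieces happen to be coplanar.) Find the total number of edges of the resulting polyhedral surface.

A regular tetrahedron: V=4, E=6, F=4.
Attach a hendecagonal bipyramid (V=13, E=33, F=22) along a 3-gon: merge 3 vertices and 3 edges, delete both glued faces → V=14, E=36, F=24.
Check: V − E + F = 14 − 36 + 24 = 2.

36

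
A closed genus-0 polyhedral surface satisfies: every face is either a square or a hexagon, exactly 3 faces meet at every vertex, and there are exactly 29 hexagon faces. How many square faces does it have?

6

Let x be the number of squares; then F = 29 + x.
Edge–face incidences: 2E = 6·29 + 4·x = 174 + 4x.
Every vertex has degree 3, so 3V = 2E.
Euler: V − E + F = 2 ⇒ (2E)/3 − E + (29 + x) = 2.
Multiply by 6: 2·(2E) − 3·(2E) + 6·(29 + x) = 12, i.e. 174 + 6x − (174 + 4x) = 12.
Collecting terms: 2x = 12, so x = 6.
Then 2E = 174 + 4·6 = 198, so E = 99, V = 2E/3 = 66, F = 29 + 6 = 35.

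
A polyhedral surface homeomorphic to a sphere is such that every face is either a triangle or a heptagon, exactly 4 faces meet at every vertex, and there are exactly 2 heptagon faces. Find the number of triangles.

Let x be the number of triangles; then F = 2 + x.
Edge–face incidences: 2E = 7·2 + 3·x = 14 + 3x.
Every vertex has degree 4, so 4V = 2E.
Euler: V − E + F = 2 ⇒ (2E)/4 − E + (2 + x) = 2.
Multiply by 8: 2·(2E) − 4·(2E) + 8·(2 + x) = 16, i.e. 16 + 8x − 2·(14 + 3x) = 16.
Collecting terms: 2x − 12 = 16, so 2x = 28, so x = 14.
Then 2E = 14 + 3·14 = 56, so E = 28, V = 2E/4 = 14, F = 2 + 14 = 16.

14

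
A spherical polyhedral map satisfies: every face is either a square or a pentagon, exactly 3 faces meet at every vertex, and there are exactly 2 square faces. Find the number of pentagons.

Let x be the number of pentagons; then F = 2 + x.
Edge–face incidences: 2E = 4·2 + 5·x = 8 + 5x.
Every vertex has degree 3, so 3V = 2E.
Euler: V − E + F = 2 ⇒ (2E)/3 − E + (2 + x) = 2.
Multiply by 6: 2·(2E) − 3·(2E) + 6·(2 + x) = 12, i.e. 12 + 6x − (8 + 5x) = 12.
Collecting terms: x + 4 = 12, so x = 8.
Then 2E = 8 + 5·8 = 48, so E = 24, V = 2E/3 = 16, F = 2 + 8 = 10.

8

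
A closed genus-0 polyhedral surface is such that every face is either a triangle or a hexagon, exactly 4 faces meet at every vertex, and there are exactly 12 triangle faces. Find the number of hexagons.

2

Let x be the number of hexagons; then F = 12 + x.
Edge–face incidences: 2E = 3·12 + 6·x = 36 + 6x.
Every vertex has degree 4, so 4V = 2E.
Euler: V − E + F = 2 ⇒ (2E)/4 − E + (12 + x) = 2.
Multiply by 8: 2·(2E) − 4·(2E) + 8·(12 + x) = 16, i.e. 96 + 8x − 2·(36 + 6x) = 16.
Collecting terms: −4x + 24 = 16, so −4x = −8, so x = 2.
Then 2E = 36 + 6·2 = 48, so E = 24, V = 2E/4 = 12, F = 12 + 2 = 14.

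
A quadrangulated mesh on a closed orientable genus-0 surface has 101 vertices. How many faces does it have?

99

χ = 2 − 2·0 = 2, and every face is a square so 4F = 2E.
V − E + F = 2 with E = 4F/2 gives 101 − (4/2 − 1)·F = 2, so F = 99 and E = 198.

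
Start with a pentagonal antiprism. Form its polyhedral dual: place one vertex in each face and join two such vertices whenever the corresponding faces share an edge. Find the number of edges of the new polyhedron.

20

The base solid has V = 10, E = 20, F = 12.
The dual swaps V and F and preserves E: V′ = F = 12, E′ = E = 20, F′ = V = 10.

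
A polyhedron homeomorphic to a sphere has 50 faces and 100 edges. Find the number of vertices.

Here V − E + F = 2.
V = 2 + E − F = 2 + 100 − 50 = 52.

52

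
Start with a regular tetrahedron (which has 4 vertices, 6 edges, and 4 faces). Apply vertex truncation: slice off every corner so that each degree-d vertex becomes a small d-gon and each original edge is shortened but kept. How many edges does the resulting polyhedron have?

18

Truncation replaces each original edge-end by a new vertex, so V′ = 2E = 12.
Each original edge survives, and each old vertex of degree d contributes d new edges; summing degrees gives Σd = 2E, so E′ = E + 2E = 3E = 18.
Each original face survives and each original vertex becomes one new face: F′ = F + V = 8.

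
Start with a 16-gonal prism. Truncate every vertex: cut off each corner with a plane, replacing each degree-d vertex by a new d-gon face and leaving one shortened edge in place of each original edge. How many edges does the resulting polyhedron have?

The base solid has V = 32, E = 48, F = 18.
Truncation replaces each original edge-end by a new vertex, so V′ = 2E = 96.
Each original edge survives, and each old vertex of degree d contributes d new edges; summing degrees gives Σd = 2E, so E′ = E + 2E = 3E = 144.
Each original face survives and each original vertex becomes one new face: F′ = F + V = 50.

144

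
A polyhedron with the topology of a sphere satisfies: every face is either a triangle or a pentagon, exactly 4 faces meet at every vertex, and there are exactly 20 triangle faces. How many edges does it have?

60

Let x be the number of pentagons; then F = 20 + x.
Edge–face incidences: 2E = 3·20 + 5·x = 60 + 5x.
Every vertex has degree 4, so 4V = 2E.
Euler: V − E + F = 2 ⇒ (2E)/4 − E + (20 + x) = 2.
Multiply by 8: 2·(2E) − 4·(2E) + 8·(20 + x) = 16, i.e. 160 + 8x − 2·(60 + 5x) = 16.
Collecting terms: −2x + 40 = 16, so −2x = −24, so x = 12.
Then 2E = 60 + 5·12 = 120, so E = 60, V = 2E/4 = 30, F = 20 + 12 = 32.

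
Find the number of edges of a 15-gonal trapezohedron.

The n-trapezohedron (dual of the n-antiprism) has V = 2·15 + 2 = 32, E = 4·15 = 60, F = 2·15 = 30.

60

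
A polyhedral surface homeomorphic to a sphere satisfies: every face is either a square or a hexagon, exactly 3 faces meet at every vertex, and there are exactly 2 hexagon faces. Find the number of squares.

Let x be the number of squares; then F = 2 + x.
Edge–face incidences: 2E = 6·2 + 4·x = 12 + 4x.
Every vertex has degree 3, so 3V = 2E.
Euler: V − E + F = 2 ⇒ (2E)/3 − E + (2 + x) = 2.
Multiply by 6: 2·(2E) − 3·(2E) + 6·(2 + x) = 12, i.e. 12 + 6x − (12 + 4x) = 12.
Collecting terms: 2x = 12, so x = 6.
Then 2E = 12 + 4·6 = 36, so E = 18, V = 2E/3 = 12, F = 2 + 6 = 8.

6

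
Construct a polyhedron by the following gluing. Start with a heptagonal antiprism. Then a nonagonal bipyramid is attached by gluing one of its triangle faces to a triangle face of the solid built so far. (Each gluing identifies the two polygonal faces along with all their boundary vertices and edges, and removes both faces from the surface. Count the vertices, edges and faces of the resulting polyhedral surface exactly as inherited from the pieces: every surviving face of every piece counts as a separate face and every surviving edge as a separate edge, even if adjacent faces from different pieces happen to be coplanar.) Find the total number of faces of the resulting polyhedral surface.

32

A heptagonal antiprism: V=14, E=28, F=16.
Attach a nonagonal bipyramid (V=11, E=27, F=18) along a 3-gon: merge 3 vertices and 3 edges, delete both glued faces → V=22, E=52, F=32.
Check: V − E + F = 22 − 52 + 32 = 2.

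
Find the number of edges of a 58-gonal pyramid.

A pyramid on an n-gon base has one n-gon and n triangles: V = 58 + 1 = 59, E = 2·58 = 116, F = 58 + 1 = 59.

116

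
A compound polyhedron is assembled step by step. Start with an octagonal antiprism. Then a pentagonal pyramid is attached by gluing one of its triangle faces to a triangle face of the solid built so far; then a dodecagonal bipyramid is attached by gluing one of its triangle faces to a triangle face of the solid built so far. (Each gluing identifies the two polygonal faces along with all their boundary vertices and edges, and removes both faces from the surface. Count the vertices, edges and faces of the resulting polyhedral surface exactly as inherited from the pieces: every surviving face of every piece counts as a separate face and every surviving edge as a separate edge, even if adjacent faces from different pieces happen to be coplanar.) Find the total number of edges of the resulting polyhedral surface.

72

An octagonal antiprism: V=16, E=32, F=18.
Attach a pentagonal pyramid (V=6, E=10, F=6) along a 3-gon: merge 3 vertices and 3 edges, delete both glued faces → V=19, E=39, F=22.
Attach a dodecagonal bipyramid (V=14, E=36, F=24) along a 3-gon: merge 3 vertices and 3 edges, delete both glued faces → V=30, E=72, F=44.
Check: V − E + F = 30 − 72 + 44 = 2.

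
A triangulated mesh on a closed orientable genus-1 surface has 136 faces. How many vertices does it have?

68

χ = 2 − 2·1 = 0, and every face is a triangle so 3F = 2E.
E = 3·136/2 = 204. Then V = 0 + E − F = 0 + 204 − 136 = 68.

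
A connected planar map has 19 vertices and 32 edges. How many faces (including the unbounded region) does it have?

15

Euler's formula for a connected plane graph: V − E + F = 2, so F = 2 − 19 + 32 = 15.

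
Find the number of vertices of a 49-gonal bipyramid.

51

A bipyramid over an n-gon has 2n triangular faces and n + 2 vertices: V = 49 + 2 = 51, E = 3·49 = 147, F = 2·49 = 98.
Check: V − E + F = 51 − 147 + 98 = 2.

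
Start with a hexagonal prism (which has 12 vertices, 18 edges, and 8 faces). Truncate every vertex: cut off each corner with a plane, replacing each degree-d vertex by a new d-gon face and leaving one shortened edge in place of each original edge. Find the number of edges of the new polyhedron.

54

Truncation replaces each original edge-end by a new vertex, so V′ = 2E = 36.
Each original edge survives, and each old vertex of degree d contributes d new edges; summing degrees gives Σd = 2E, so E′ = E + 2E = 3E = 54.
Each original face survives and each original vertex becomes one new face: F′ = F + V = 20.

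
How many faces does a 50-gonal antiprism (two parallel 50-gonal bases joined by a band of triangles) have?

102

An antiprism on an n-gon has two n-gon caps and 2n triangles: V = 2·50 = 100, E = 4·50 = 200, F = 2·50 + 2 = 102.
Check: V − E + F = 100 − 200 + 102 = 2.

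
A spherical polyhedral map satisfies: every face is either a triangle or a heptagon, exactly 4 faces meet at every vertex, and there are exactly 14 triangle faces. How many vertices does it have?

Let x be the number of heptagons; then F = 14 + x.
Edge–face incidences: 2E = 3·14 + 7·x = 42 + 7x.
Every vertex has degree 4, so 4V = 2E.
Euler: V − E + F = 2 ⇒ (2E)/4 − E + (14 + x) = 2.
Multiply by 8: 2·(2E) − 4·(2E) + 8·(14 + x) = 16, i.e. 112 + 8x − 2·(42 + 7x) = 16.
Collecting terms: −6x + 28 = 16, so −6x = −12, so x = 2.
Then 2E = 42 + 7·2 = 56, so E = 28, V = 2E/4 = 14, F = 14 + 2 = 16.

14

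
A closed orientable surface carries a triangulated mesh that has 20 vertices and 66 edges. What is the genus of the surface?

Every face is a triangle and each edge borders two faces, so 3F = 2·66, giving F = 44.
χ = V − E + F = 20 − 66 + 44 = -2.
For a closed orientable surface χ = 2 − 2g, so g = (2 − (-2))/2 = 2.

2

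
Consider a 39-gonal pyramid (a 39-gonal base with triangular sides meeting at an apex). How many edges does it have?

A pyramid on an n-gon base has one n-gon and n triangles: V = 39 + 1 = 40, E = 2·39 = 78, F = 39 + 1 = 40.
Check: V − E + F = 40 − 78 + 40 = 2.

78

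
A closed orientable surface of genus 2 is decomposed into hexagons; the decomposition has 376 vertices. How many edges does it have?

χ = 2 − 2·2 = -2, and every face is a hexagon so 6F = 2E.
V − E + F = -2 with E = 6F/2 gives 376 − (6/2 − 1)·F = -2, so F = 189 and E = 567.

567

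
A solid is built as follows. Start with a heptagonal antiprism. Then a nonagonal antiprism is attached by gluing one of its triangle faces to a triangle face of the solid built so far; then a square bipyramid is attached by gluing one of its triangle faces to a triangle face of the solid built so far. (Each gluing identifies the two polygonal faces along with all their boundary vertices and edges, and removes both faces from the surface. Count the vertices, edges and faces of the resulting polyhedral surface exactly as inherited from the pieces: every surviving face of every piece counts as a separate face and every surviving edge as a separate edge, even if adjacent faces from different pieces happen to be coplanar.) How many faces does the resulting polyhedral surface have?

A heptagonal antiprism: V=14, E=28, F=16.
Attach a nonagonal antiprism (V=18, E=36, F=20) along a 3-gon: merge 3 vertices and 3 edges, delete both glued faces → V=29, E=61, F=34.
Attach a square bipyramid (V=6, E=12, F=8) along a 3-gon: merge 3 vertices and 3 edges, delete both glued faces → V=32, E=70, F=40.
Check: V − E + F = 32 − 70 + 40 = 2.

40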